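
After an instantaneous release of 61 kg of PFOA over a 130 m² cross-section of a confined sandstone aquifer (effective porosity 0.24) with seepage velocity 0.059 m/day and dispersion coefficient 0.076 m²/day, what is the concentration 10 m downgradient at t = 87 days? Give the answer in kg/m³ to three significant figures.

For an instantaneous plane source, C(x,t) = M/(n_e·A·√(4πDt)) · exp(−(x−vt)²/(4Dt)), with n_e·A the pore (flow) area.
Plume center vt = 0.059 × 87 = 5.133 m, so the well at 10 m is 4.867 m downgradient of the peak.
√(4πDt) = 9.115 m, giving peak height M/(n_e·A·√(4πDt)) = 61/(0.24 × 130 × 9.115) = 0.2145 kg/m³.
(x−vt)²/(4Dt) = (4.867)²/(4 × 0.076 × 87) = 0.8956; exp(−0.8956) = 0.4084.
C = 0.2145 × 0.4084 = 0.0876 kg/m³.

0.0876 kg/m³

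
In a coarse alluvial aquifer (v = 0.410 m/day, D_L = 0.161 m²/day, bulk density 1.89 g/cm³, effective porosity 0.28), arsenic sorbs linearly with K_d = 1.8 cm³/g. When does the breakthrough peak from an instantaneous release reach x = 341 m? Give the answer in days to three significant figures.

10900 days

Retardation factor R = 1 + ρ_b·K_d/n = 1 + 1.89 × 1.8/0.28 = 13.15.
Sorption retards both mechanisms: v_R = v/R = 0.03118 m/day, D_R = D/R = 0.01224 m²/day.
Peak time from v_R²t² + 2D_R t − x² = 0: t = (√(D_R² + v_R²x²) − D_R)/v_R².
√(D_R² + v_R²x²) = √(0.01224² + 0.03118² × 341²) = 10.63; v_R² = 0.0009722.
t = (10.63 − 0.01224)/0.0009722 = 10900 days.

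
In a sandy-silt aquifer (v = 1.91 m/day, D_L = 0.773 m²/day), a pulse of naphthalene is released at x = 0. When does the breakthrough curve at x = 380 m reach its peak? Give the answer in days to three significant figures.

199 days

For the 1D instantaneous-source solution, setting ∂C/∂t = 0 at fixed x gives v²t² + 2Dt − x² = 0, so t = (√(D² + v²x²) − D)/v².
√(D² + v²x²) = √(0.773² + 1.91² × 380²) = 725.8; v² = 3.6481.
t = (725.8 − 0.773)/3.6481 = 199 days (vs. the pure-advection estimate x/v = 199 d).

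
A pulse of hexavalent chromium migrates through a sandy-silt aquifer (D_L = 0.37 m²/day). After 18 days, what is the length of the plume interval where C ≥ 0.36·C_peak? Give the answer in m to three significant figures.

10.4 m

The plume is Gaussian with σ = √(2Dt) = √(2 × 0.37 × 18) = 3.650 m.
C/C_peak = exp(−Δx²/(2σ²)) = 0.36 ⇒ Δx = σ·√(−2 ln 0.36) = 3.650 × 1.429 = 5.216 m.
Width = 2Δx = 10.4 m.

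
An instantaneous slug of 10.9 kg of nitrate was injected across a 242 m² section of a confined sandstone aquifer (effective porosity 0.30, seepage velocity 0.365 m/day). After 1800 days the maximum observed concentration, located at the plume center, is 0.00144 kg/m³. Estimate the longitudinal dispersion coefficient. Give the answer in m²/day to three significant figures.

At the plume center C_max = M/(n_e·A·√(4πDt)), so D = M²/(4πt·(n_e·A·C_max)²).
n_e·A·C_max = 0.30 × 242 × 0.00144 = 0.1045 kg/m.
D = 10.9²/(4π × 1800 × 0.1045²) = 0.481 m²/day.

0.481 m²/day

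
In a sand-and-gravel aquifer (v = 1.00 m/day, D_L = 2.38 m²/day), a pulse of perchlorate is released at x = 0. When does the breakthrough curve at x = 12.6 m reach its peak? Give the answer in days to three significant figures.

10.4 days

For the 1D instantaneous-source solution, setting ∂C/∂t = 0 at fixed x gives v²t² + 2Dt − x² = 0, so t = (√(D² + v²x²) − D)/v².
√(D² + v²x²) = √(2.38² + 1.00² × 12.6²) = 12.82; v² = 1.
t = (12.82 − 2.38)/1 = 10.4 days (vs. the pure-advection estimate x/v = 12.6 d).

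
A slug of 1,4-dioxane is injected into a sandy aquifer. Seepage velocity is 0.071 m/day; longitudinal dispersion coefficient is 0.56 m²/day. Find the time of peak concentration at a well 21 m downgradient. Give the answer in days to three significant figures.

For the 1D instantaneous-source solution, setting ∂C/∂t = 0 at fixed x gives v²t² + 2Dt − x² = 0, so t = (√(D² + v²x²) − D)/v².
√(D² + v²x²) = √(0.56² + 0.071² × 21²) = 1.593; v² = 0.005041.
t = (1.593 − 0.56)/0.005041 = 205 days (vs. the pure-advection estimate x/v = 296 d).

205 days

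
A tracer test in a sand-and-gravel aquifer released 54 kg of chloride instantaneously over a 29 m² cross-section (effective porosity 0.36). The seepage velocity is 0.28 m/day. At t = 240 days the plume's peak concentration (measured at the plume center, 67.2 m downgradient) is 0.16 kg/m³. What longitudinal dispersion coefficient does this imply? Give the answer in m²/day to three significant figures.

At the plume center C_max = M/(n_e·A·√(4πDt)), so D = M²/(4πt·(n_e·A·C_max)²).
n_e·A·C_max = 0.36 × 29 × 0.16 = 1.670 kg/m.
D = 54²/(4π × 240 × 1.670²) = 0.347 m²/day.

0.347 m²/day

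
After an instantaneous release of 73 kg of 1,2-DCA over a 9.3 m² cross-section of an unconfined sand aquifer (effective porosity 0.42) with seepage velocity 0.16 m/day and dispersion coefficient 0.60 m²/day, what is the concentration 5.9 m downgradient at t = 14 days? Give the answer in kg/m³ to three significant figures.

For an instantaneous plane source, C(x,t) = M/(n_e·A·√(4πDt)) · exp(−(x−vt)²/(4Dt)), with n_e·A the pore (flow) area.
Plume center vt = 0.16 × 14 = 2.24 m, so the well at 5.9 m is 3.66 m downgradient of the peak.
√(4πDt) = 10.27 m, giving peak height M/(n_e·A·√(4πDt)) = 73/(0.42 × 9.3 × 10.27) = 1.820 kg/m³.
(x−vt)²/(4Dt) = (3.66)²/(4 × 0.60 × 14) = 0.3987; exp(−0.3987) = 0.6712.
C = 1.820 × 0.6712 = 1.22 kg/m³.

1.22 kg/m³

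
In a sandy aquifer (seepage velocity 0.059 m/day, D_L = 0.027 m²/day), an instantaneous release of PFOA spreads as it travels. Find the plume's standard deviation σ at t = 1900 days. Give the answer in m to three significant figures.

10.1 m

Dispersive spreading gives a Gaussian with σ² = 2Dt; advection only shifts the center.
σ = √(2 × 0.027 × 1900) = 10.1 m.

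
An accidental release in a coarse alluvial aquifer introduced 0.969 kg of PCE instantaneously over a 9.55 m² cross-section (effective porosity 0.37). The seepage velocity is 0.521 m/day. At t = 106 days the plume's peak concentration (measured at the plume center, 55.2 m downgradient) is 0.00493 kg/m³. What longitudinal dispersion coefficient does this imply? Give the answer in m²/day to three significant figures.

At the plume center C_max = M/(n_e·A·√(4πDt)), so D = M²/(4πt·(n_e·A·C_max)²).
n_e·A·C_max = 0.37 × 9.55 × 0.00493 = 0.01742 kg/m.
D = 0.969²/(4π × 106 × 0.01742²) = 2.32 m²/day.

2.32 m²/day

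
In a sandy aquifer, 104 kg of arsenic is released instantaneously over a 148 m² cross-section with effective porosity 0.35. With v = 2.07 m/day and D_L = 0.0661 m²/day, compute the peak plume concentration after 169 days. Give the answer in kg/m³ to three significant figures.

The peak of an instantaneous 1D plume sits at x = vt; there the Gaussian factor is 1 and C_max = M/(n_e·A·√(4πDt)), where n_e·A is the pore area the mass is dissolved in.
√(4πDt) = √(4π × 0.0661 × 169) = 11.85 m, so C_max = 104/(0.35 × 148 × 11.85) = 0.169 kg/m³.

0.169 kg/m³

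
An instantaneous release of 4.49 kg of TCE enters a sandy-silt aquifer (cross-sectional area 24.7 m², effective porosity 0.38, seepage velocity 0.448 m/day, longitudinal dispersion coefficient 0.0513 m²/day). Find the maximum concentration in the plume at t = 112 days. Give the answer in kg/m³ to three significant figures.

The peak of an instantaneous 1D plume sits at x = vt; there the Gaussian factor is 1 and C_max = M/(n_e·A·√(4πDt)), where n_e·A is the pore area the mass is dissolved in.
√(4πDt) = √(4π × 0.0513 × 112) = 8.497 m, so C_max = 4.49/(0.38 × 24.7 × 8.497) = 0.0563 kg/m³.

0.0563 kg/m³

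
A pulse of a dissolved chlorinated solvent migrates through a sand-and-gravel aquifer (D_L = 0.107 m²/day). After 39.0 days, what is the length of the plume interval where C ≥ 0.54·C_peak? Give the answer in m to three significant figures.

6.41 m

The plume is Gaussian with σ = √(2Dt) = √(2 × 0.107 × 39.0) = 2.889 m.
C/C_peak = exp(−Δx²/(2σ²)) = 0.54 ⇒ Δx = σ·√(−2 ln 0.54) = 2.889 × 1.110 = 3.207 m.
Width = 2Δx = 6.41 m.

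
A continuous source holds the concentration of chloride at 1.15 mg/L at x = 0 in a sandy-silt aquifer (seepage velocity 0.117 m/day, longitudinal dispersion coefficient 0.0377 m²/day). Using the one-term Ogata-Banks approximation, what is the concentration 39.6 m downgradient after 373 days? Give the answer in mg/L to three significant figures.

0.894 mg/L

For a continuous step input, C/C₀ ≈ ½·erfc((x−vt)/(2√(Dt))).
vt = 0.117 × 373 = 43.641 m and 2√(Dt) = 2√(0.0377 × 373) = 7.500 m.
Argument (x−vt)/(2√(Dt)) = (39.6 − 43.641)/7.500 = -0.5388; ½·erfc(-0.5388) = 0.7770.
C = 1.15 × 0.7770 = 0.894 mg/L.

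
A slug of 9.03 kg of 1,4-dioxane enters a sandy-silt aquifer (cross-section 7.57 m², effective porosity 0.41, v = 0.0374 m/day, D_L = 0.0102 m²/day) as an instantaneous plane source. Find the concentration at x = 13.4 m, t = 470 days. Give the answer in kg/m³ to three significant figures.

For an instantaneous plane source, C(x,t) = M/(n_e·A·√(4πDt)) · exp(−(x−vt)²/(4Dt)), with n_e·A the pore (flow) area.
Plume center vt = 0.0374 × 470 = 17.578 m, so the well at 13.4 m is 4.178 m upgradient of the peak.
√(4πDt) = 7.762 m, giving peak height M/(n_e·A·√(4πDt)) = 9.03/(0.41 × 7.57 × 7.762) = 0.3748 kg/m³.
(x−vt)²/(4Dt) = (-4.178)²/(4 × 0.0102 × 470) = 0.9103; exp(−0.9103) = 0.4024.
C = 0.3748 × 0.4024 = 0.151 kg/m³.

0.151 kg/m³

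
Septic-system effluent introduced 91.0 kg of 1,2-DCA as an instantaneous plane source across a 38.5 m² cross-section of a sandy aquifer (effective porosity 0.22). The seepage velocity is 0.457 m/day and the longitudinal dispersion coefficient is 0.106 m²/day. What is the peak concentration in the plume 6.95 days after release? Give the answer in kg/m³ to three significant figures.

The peak of an instantaneous 1D plume sits at x = vt; there the Gaussian factor is 1 and C_max = M/(n_e·A·√(4πDt)), where n_e·A is the pore area the mass is dissolved in.
√(4πDt) = √(4π × 0.106 × 6.95) = 3.043 m, so C_max = 91.0/(0.22 × 38.5 × 3.043) = 3.53 kg/m³.

3.53 kg/m³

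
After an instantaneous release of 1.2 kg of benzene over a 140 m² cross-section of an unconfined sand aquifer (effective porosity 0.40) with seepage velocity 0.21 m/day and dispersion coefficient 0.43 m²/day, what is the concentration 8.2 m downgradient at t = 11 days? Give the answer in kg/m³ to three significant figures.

For an instantaneous plane source, C(x,t) = M/(n_e·A·√(4πDt)) · exp(−(x−vt)²/(4Dt)), with n_e·A the pore (flow) area.
Plume center vt = 0.21 × 11 = 2.31 m, so the well at 8.2 m is 5.89 m downgradient of the peak.
√(4πDt) = 7.710 m, giving peak height M/(n_e·A·√(4πDt)) = 1.2/(0.40 × 140 × 7.710) = 0.002779 kg/m³.
(x−vt)²/(4Dt) = (5.89)²/(4 × 0.43 × 11) = 1.834; exp(−1.834) = 0.1598.
C = 0.002779 × 0.1598 = 0.000444 kg/m³.

0.000444 kg/m³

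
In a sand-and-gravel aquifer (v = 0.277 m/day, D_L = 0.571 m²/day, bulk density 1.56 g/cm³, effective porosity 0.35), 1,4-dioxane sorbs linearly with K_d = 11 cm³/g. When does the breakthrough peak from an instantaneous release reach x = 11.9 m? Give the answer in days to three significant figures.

1810 days

Retardation factor R = 1 + ρ_b·K_d/n = 1 + 1.56 × 11/0.35 = 50.03.
Sorption retards both mechanisms: v_R = v/R = 0.005537 m/day, D_R = D/R = 0.01141 m²/day.
Peak time from v_R²t² + 2D_R t − x² = 0: t = (√(D_R² + v_R²x²) − D_R)/v_R².
√(D_R² + v_R²x²) = √(0.01141² + 0.005537² × 11.9²) = 0.06687; v_R² = 3.066e-05.
t = (0.06687 − 0.01141)/3.066e-05 = 1810 days.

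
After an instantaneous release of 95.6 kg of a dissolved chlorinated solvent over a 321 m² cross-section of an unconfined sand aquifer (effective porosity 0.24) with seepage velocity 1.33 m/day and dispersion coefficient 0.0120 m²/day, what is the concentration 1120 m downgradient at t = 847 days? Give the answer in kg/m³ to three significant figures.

For an instantaneous plane source, C(x,t) = M/(n_e·A·√(4πDt)) · exp(−(x−vt)²/(4Dt)), with n_e·A the pore (flow) area.
Plume center vt = 1.33 × 847 = 1126.51 m, so the well at 1120 m is 6.51 m upgradient of the peak.
√(4πDt) = 11.30 m, giving peak height M/(n_e·A·√(4πDt)) = 95.6/(0.24 × 321 × 11.30) = 0.1098 kg/m³.
(x−vt)²/(4Dt) = (-6.51)²/(4 × 0.0120 × 847) = 1.042; exp(−1.042) = 0.3527.
C = 0.1098 × 0.3527 = 0.0387 kg/m³.

0.0387 kg/m³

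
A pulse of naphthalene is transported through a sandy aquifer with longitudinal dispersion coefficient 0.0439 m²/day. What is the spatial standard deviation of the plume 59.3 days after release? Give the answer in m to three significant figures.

2.28 m

Dispersive spreading gives a Gaussian with σ² = 2Dt; advection only shifts the center.
σ = √(2 × 0.0439 × 59.3) = 2.28 m.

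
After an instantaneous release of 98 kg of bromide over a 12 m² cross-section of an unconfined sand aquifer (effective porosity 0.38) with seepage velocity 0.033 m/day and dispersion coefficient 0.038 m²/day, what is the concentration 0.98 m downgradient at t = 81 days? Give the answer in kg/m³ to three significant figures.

2.74 kg/m³

For an instantaneous plane source, C(x,t) = M/(n_e·A·√(4πDt)) · exp(−(x−vt)²/(4Dt)), with n_e·A the pore (flow) area.
Plume center vt = 0.033 × 81 = 2.673 m, so the well at 0.98 m is 1.693 m upgradient of the peak.
√(4πDt) = 6.219 m, giving peak height M/(n_e·A·√(4πDt)) = 98/(0.38 × 12 × 6.219) = 3.456 kg/m³.
(x−vt)²/(4Dt) = (-1.693)²/(4 × 0.038 × 81) = 0.2328; exp(−0.2328) = 0.7923.
C = 3.456 × 0.7923 = 2.74 kg/m³.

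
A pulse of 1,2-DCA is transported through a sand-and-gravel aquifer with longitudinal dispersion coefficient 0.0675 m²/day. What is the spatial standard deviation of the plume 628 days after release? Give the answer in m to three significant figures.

9.21 m

Dispersive spreading gives a Gaussian with σ² = 2Dt; advection only shifts the center.
σ = √(2 × 0.0675 × 628) = 9.21 m.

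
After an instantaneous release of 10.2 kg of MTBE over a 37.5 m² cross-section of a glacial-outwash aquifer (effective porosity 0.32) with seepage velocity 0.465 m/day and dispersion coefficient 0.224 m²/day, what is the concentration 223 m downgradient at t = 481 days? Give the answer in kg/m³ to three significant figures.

For an instantaneous plane source, C(x,t) = M/(n_e·A·√(4πDt)) · exp(−(x−vt)²/(4Dt)), with n_e·A the pore (flow) area.
Plume center vt = 0.465 × 481 = 223.665 m, so the well at 223 m is 0.665 m upgradient of the peak.
√(4πDt) = 36.80 m, giving peak height M/(n_e·A·√(4πDt)) = 10.2/(0.32 × 37.5 × 36.80) = 0.02310 kg/m³.
(x−vt)²/(4Dt) = (-0.665)²/(4 × 0.224 × 481) = 0.001026; exp(−0.001026) = 0.9990.
C = 0.02310 × 0.9990 = 0.0231 kg/m³.

0.0231 kg/m³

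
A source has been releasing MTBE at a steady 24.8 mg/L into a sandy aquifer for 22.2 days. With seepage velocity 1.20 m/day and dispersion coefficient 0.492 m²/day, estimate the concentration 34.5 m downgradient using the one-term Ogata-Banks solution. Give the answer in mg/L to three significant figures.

1.15 mg/L

For a continuous step input, C/C₀ ≈ ½·erfc((x−vt)/(2√(Dt))).
vt = 1.20 × 22.2 = 26.64 m and 2√(Dt) = 2√(0.492 × 22.2) = 6.610 m.
Argument (x−vt)/(2√(Dt)) = (34.5 − 26.64)/6.610 = 1.189; ½·erfc(1.189) = 0.04633.
C = 24.8 × 0.04633 = 1.15 mg/L.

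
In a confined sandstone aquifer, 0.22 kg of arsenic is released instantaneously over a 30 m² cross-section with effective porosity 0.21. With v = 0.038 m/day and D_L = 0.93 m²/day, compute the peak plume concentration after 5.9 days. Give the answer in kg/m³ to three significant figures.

0.00421 kg/m³

The peak of an instantaneous 1D plume sits at x = vt; there the Gaussian factor is 1 and C_max = M/(n_e·A·√(4πDt)), where n_e·A is the pore area the mass is dissolved in.
√(4πDt) = √(4π × 0.93 × 5.9) = 8.304 m, so C_max = 0.22/(0.21 × 30 × 8.304) = 0.00421 kg/m³.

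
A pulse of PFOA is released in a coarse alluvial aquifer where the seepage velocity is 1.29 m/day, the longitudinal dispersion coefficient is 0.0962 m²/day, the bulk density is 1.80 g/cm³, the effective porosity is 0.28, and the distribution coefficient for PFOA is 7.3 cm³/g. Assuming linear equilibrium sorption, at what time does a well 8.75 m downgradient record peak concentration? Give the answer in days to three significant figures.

322 days

Retardation factor R = 1 + ρ_b·K_d/n = 1 + 1.80 × 7.3/0.28 = 47.93.
Sorption retards both mechanisms: v_R = v/R = 0.02691 m/day, D_R = D/R = 0.002007 m²/day.
Peak time from v_R²t² + 2D_R t − x² = 0: t = (√(D_R² + v_R²x²) − D_R)/v_R².
√(D_R² + v_R²x²) = √(0.002007² + 0.02691² × 8.75²) = 0.2355; v_R² = 0.0007241.
t = (0.2355 − 0.002007)/0.0007241 = 322 days.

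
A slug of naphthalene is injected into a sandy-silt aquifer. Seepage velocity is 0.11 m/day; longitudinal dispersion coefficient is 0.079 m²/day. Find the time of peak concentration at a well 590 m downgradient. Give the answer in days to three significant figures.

5360 days

For the 1D instantaneous-source solution, setting ∂C/∂t = 0 at fixed x gives v²t² + 2Dt − x² = 0, so t = (√(D² + v²x²) − D)/v².
√(D² + v²x²) = √(0.079² + 0.11² × 590²) = 64.90; v² = 0.0121.
t = (64.90 − 0.079)/0.0121 = 5360 days (vs. the pure-advection estimate x/v = 5360 d).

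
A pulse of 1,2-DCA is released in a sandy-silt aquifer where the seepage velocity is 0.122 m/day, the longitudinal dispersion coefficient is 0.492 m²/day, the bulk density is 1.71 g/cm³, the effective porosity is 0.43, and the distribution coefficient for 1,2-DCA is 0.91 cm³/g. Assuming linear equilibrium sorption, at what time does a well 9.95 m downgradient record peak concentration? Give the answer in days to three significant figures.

254 days

Retardation factor R = 1 + ρ_b·K_d/n = 1 + 1.71 × 0.91/0.43 = 4.619.
Sorption retards both mechanisms: v_R = v/R = 0.02641 m/day, D_R = D/R = 0.1065 m²/day.
Peak time from v_R²t² + 2D_R t − x² = 0: t = (√(D_R² + v_R²x²) − D_R)/v_R².
√(D_R² + v_R²x²) = √(0.1065² + 0.02641² × 9.95²) = 0.2835; v_R² = 0.0006975.
t = (0.2835 − 0.1065)/0.0006975 = 254 days.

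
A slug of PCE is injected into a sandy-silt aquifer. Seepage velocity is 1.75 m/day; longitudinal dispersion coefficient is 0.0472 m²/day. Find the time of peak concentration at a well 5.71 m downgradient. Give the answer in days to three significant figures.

For the 1D instantaneous-source solution, setting ∂C/∂t = 0 at fixed x gives v²t² + 2Dt − x² = 0, so t = (√(D² + v²x²) − D)/v².
√(D² + v²x²) = √(0.0472² + 1.75² × 5.71²) = 9.993; v² = 3.0625.
t = (9.993 − 0.0472)/3.0625 = 3.25 days (vs. the pure-advection estimate x/v = 3.26 d).

3.25 days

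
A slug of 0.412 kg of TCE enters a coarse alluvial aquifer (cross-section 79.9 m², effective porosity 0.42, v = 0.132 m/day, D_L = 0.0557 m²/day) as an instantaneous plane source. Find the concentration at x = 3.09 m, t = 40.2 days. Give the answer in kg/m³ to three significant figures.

0.00134 kg/m³

For an instantaneous plane source, C(x,t) = M/(n_e·A·√(4πDt)) · exp(−(x−vt)²/(4Dt)), with n_e·A the pore (flow) area.
Plume center vt = 0.132 × 40.2 = 5.3064 m, so the well at 3.09 m is 2.2164 m upgradient of the peak.
√(4πDt) = 5.305 m, giving peak height M/(n_e·A·√(4πDt)) = 0.412/(0.42 × 79.9 × 5.305) = 0.002314 kg/m³.
(x−vt)²/(4Dt) = (-2.2164)²/(4 × 0.0557 × 40.2) = 0.5485; exp(−0.5485) = 0.5778.
C = 0.002314 × 0.5778 = 0.00134 kg/m³.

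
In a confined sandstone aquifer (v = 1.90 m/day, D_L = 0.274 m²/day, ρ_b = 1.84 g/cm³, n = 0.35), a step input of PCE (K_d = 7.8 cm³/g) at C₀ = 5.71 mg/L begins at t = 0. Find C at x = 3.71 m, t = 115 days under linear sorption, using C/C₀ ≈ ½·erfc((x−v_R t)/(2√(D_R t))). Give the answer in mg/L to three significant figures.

Retardation factor R = 1 + ρ_b·K_d/n = 1 + 1.84 × 7.8/0.35 = 42.01.
Sorption retards both mechanisms: v_R = v/R = 0.04523 m/day, D_R = D/R = 0.006522 m²/day.
v_R·t = 0.04523 × 115 = 5.20145 m; 2√(D_R t) = 1.732 m; argument = (3.71 − 5.20145)/1.732 = -0.8611.
C = C₀ × ½·erfc(-0.8611) = 5.71 × 0.8883 = 5.07 mg/L.

5.07 mg/L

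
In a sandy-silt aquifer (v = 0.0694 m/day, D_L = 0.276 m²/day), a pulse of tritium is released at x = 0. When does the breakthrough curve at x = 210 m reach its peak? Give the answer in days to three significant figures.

2970 days

For the 1D instantaneous-source solution, setting ∂C/∂t = 0 at fixed x gives v²t² + 2Dt − x² = 0, so t = (√(D² + v²x²) − D)/v².
√(D² + v²x²) = √(0.276² + 0.0694² × 210²) = 14.58; v² = 0.00481636.
t = (14.58 − 0.276)/0.00481636 = 2970 days (vs. the pure-advection estimate x/v = 3030 d).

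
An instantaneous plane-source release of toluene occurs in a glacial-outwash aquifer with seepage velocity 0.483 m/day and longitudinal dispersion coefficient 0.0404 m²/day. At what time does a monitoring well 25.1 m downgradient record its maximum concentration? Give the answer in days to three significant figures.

51.8 days

For the 1D instantaneous-source solution, setting ∂C/∂t = 0 at fixed x gives v²t² + 2Dt − x² = 0, so t = (√(D² + v²x²) − D)/v².
√(D² + v²x²) = √(0.0404² + 0.483² × 25.1²) = 12.12; v² = 0.233289.
t = (12.12 − 0.0404)/0.233289 = 51.8 days (vs. the pure-advection estimate x/v = 52.0 d).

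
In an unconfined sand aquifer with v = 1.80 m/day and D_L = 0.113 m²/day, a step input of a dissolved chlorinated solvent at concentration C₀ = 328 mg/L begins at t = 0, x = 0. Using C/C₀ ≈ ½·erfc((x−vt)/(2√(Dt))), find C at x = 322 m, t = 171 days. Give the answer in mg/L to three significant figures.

3.67 mg/L

For a continuous step input, C/C₀ ≈ ½·erfc((x−vt)/(2√(Dt))).
vt = 1.80 × 171 = 307.8 m and 2√(Dt) = 2√(0.113 × 171) = 8.792 m.
Argument (x−vt)/(2√(Dt)) = (322 − 307.8)/8.792 = 1.615; ½·erfc(1.615) = 0.01119.
C = 328 × 0.01119 = 3.67 mg/L.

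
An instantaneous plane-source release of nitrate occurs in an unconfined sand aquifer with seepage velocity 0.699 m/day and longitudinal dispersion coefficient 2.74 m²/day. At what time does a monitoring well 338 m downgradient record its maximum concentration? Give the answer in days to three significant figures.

478 days

For the 1D instantaneous-source solution, setting ∂C/∂t = 0 at fixed x gives v²t² + 2Dt − x² = 0, so t = (√(D² + v²x²) − D)/v².
√(D² + v²x²) = √(2.74² + 0.699² × 338²) = 236.3; v² = 0.488601.
t = (236.3 − 2.74)/0.488601 = 478 days (vs. the pure-advection estimate x/v = 484 d).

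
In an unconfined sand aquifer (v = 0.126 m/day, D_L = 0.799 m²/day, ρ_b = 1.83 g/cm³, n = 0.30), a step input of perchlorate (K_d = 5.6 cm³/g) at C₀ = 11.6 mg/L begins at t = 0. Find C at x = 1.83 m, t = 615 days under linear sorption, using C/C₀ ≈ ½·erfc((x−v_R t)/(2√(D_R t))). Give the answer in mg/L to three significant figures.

Retardation factor R = 1 + ρ_b·K_d/n = 1 + 1.83 × 5.6/0.30 = 35.16.
Sorption retards both mechanisms: v_R = v/R = 0.003584 m/day, D_R = D/R = 0.02272 m²/day.
v_R·t = 0.003584 × 615 = 2.20416 m; 2√(D_R t) = 7.476 m; argument = (1.83 − 2.20416)/7.476 = -0.05005.
C = C₀ × ½·erfc(-0.05005) = 11.6 × 0.5282 = 6.13 mg/L.

6.13 mg/L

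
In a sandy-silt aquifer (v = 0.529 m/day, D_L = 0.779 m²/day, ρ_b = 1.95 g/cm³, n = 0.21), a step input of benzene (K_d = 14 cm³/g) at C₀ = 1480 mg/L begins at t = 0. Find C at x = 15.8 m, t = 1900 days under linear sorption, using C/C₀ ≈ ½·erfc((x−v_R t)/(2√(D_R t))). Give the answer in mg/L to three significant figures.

Retardation factor R = 1 + ρ_b·K_d/n = 1 + 1.95 × 14/0.21 = 131.0.
Sorption retards both mechanisms: v_R = v/R = 0.004038 m/day, D_R = D/R = 0.005947 m²/day.
v_R·t = 0.004038 × 1900 = 7.6722 m; 2√(D_R t) = 6.723 m; argument = (15.8 − 7.6722)/6.723 = 1.209.
C = C₀ × ½·erfc(1.209) = 1480 × 0.04365 = 64.6 mg/L.

64.6 mg/L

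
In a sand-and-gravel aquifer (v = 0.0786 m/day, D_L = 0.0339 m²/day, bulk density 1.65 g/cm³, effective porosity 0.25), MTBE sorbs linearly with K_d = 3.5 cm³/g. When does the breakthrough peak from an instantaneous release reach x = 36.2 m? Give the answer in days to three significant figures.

Retardation factor R = 1 + ρ_b·K_d/n = 1 + 1.65 × 3.5/0.25 = 24.10.
Sorption retards both mechanisms: v_R = v/R = 0.003261 m/day, D_R = D/R = 0.001407 m²/day.
Peak time from v_R²t² + 2D_R t − x² = 0: t = (√(D_R² + v_R²x²) − D_R)/v_R².
√(D_R² + v_R²x²) = √(0.001407² + 0.003261² × 36.2²) = 0.1181; v_R² = 1.063e-05.
t = (0.1181 − 0.001407)/1.063e-05 = 11000 days.

11000 days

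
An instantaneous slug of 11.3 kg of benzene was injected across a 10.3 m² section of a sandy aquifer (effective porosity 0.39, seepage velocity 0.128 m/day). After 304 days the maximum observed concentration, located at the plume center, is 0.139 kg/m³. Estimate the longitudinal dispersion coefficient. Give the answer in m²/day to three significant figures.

At the plume center C_max = M/(n_e·A·√(4πDt)), so D = M²/(4πt·(n_e·A·C_max)²).
n_e·A·C_max = 0.39 × 10.3 × 0.139 = 0.5584 kg/m.
D = 11.3²/(4π × 304 × 0.5584²) = 0.107 m²/day.

0.107 m²/day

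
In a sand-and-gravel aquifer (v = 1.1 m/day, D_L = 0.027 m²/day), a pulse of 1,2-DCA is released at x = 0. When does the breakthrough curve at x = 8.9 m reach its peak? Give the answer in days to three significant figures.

8.07 days

For the 1D instantaneous-source solution, setting ∂C/∂t = 0 at fixed x gives v²t² + 2Dt − x² = 0, so t = (√(D² + v²x²) − D)/v².
√(D² + v²x²) = √(0.027² + 1.1² × 8.9²) = 9.790; v² = 1.21.
t = (9.790 − 0.027)/1.21 = 8.07 days (vs. the pure-advection estimate x/v = 8.09 d).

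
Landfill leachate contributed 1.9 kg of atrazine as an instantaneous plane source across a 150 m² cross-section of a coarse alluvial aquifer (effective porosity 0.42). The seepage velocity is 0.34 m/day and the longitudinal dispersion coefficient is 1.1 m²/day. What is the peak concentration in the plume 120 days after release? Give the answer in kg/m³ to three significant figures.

0.000740 kg/m³

The peak of an instantaneous 1D plume sits at x = vt; there the Gaussian factor is 1 and C_max = M/(n_e·A·√(4πDt)), where n_e·A is the pore area the mass is dissolved in.
√(4πDt) = √(4π × 1.1 × 120) = 40.73 m, so C_max = 1.9/(0.42 × 150 × 40.73) = 0.000740 kg/m³.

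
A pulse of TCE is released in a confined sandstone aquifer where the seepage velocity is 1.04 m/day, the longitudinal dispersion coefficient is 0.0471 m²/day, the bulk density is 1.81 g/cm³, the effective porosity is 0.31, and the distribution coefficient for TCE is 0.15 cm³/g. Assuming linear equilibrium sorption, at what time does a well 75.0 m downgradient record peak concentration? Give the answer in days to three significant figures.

135 days

Retardation factor R = 1 + ρ_b·K_d/n = 1 + 1.81 × 0.15/0.31 = 1.876.
Sorption retards both mechanisms: v_R = v/R = 0.5544 m/day, D_R = D/R = 0.02511 m²/day.
Peak time from v_R²t² + 2D_R t − x² = 0: t = (√(D_R² + v_R²x²) − D_R)/v_R².
√(D_R² + v_R²x²) = √(0.02511² + 0.5544² × 75.0²) = 41.58; v_R² = 0.3074.
t = (41.58 − 0.02511)/0.3074 = 135 days.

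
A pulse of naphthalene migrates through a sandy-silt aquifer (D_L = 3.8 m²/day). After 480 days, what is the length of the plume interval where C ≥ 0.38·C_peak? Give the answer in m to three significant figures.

168 m

The plume is Gaussian with σ = √(2Dt) = √(2 × 3.8 × 480) = 60.40 m.
C/C_peak = exp(−Δx²/(2σ²)) = 0.38 ⇒ Δx = σ·√(−2 ln 0.38) = 60.40 × 1.391 = 84.02 m.
Width = 2Δx = 168 m.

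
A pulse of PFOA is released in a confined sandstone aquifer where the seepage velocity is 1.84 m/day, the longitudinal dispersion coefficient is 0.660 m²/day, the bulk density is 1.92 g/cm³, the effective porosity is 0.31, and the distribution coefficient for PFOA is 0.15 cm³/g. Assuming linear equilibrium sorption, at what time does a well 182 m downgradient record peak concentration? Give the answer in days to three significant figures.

190 days

Retardation factor R = 1 + ρ_b·K_d/n = 1 + 1.92 × 0.15/0.31 = 1.929.
Sorption retards both mechanisms: v_R = v/R = 0.9539 m/day, D_R = D/R = 0.3421 m²/day.
Peak time from v_R²t² + 2D_R t − x² = 0: t = (√(D_R² + v_R²x²) − D_R)/v_R².
√(D_R² + v_R²x²) = √(0.3421² + 0.9539² × 182²) = 173.6; v_R² = 0.9099.
t = (173.6 − 0.3421)/0.9099 = 190 days.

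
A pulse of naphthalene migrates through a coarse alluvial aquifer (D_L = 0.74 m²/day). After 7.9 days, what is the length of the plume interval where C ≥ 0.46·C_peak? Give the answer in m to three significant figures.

The plume is Gaussian with σ = √(2Dt) = √(2 × 0.74 × 7.9) = 3.419 m.
C/C_peak = exp(−Δx²/(2σ²)) = 0.46 ⇒ Δx = σ·√(−2 ln 0.46) = 3.419 × 1.246 = 4.260 m.
Width = 2Δx = 8.52 m.

8.52 m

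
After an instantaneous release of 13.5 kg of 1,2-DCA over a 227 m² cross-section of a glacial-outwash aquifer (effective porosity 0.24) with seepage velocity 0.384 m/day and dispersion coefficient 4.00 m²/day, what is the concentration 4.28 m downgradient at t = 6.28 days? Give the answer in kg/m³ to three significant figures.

For an instantaneous plane source, C(x,t) = M/(n_e·A·√(4πDt)) · exp(−(x−vt)²/(4Dt)), with n_e·A the pore (flow) area.
Plume center vt = 0.384 × 6.28 = 2.41152 m, so the well at 4.28 m is 1.86848 m downgradient of the peak.
√(4πDt) = 17.77 m, giving peak height M/(n_e·A·√(4πDt)) = 13.5/(0.24 × 227 × 17.77) = 0.01394 kg/m³.
(x−vt)²/(4Dt) = (1.86848)²/(4 × 4.00 × 6.28) = 0.03475; exp(−0.03475) = 0.9658.
C = 0.01394 × 0.9658 = 0.0135 kg/m³.

0.0135 kg/m³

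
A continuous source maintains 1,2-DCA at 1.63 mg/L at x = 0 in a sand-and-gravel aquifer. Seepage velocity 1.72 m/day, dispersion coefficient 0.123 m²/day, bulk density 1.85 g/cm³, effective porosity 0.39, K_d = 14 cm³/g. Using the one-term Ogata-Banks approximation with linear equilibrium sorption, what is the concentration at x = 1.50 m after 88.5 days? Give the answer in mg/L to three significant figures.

Retardation factor R = 1 + ρ_b·K_d/n = 1 + 1.85 × 14/0.39 = 67.41.
Sorption retards both mechanisms: v_R = v/R = 0.02552 m/day, D_R = D/R = 0.001825 m²/day.
v_R·t = 0.02552 × 88.5 = 2.25852 m; 2√(D_R t) = 0.8038 m; argument = (1.50 − 2.25852)/0.8038 = -0.9437.
C = C₀ × ½·erfc(-0.9437) = 1.63 × 0.9090 = 1.48 mg/L.

1.48 mg/L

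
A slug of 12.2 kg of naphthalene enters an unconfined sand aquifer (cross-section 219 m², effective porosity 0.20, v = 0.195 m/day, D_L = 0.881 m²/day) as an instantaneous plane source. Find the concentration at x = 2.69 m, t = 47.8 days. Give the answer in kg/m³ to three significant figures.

For an instantaneous plane source, C(x,t) = M/(n_e·A·√(4πDt)) · exp(−(x−vt)²/(4Dt)), with n_e·A the pore (flow) area.
Plume center vt = 0.195 × 47.8 = 9.321 m, so the well at 2.69 m is 6.631 m upgradient of the peak.
√(4πDt) = 23.00 m, giving peak height M/(n_e·A·√(4πDt)) = 12.2/(0.20 × 219 × 23.00) = 0.01211 kg/m³.
(x−vt)²/(4Dt) = (-6.631)²/(4 × 0.881 × 47.8) = 0.2610; exp(−0.2610) = 0.7703.
C = 0.01211 × 0.7703 = 0.00933 kg/m³.

0.00933 kg/m³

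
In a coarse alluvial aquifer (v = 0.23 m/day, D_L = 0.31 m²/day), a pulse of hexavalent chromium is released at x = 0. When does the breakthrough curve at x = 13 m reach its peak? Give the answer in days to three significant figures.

For the 1D instantaneous-source solution, setting ∂C/∂t = 0 at fixed x gives v²t² + 2Dt − x² = 0, so t = (√(D² + v²x²) − D)/v².
√(D² + v²x²) = √(0.31² + 0.23² × 13²) = 3.006; v² = 0.0529.
t = (3.006 − 0.31)/0.0529 = 51.0 days (vs. the pure-advection estimate x/v = 56.5 d).

51.0 days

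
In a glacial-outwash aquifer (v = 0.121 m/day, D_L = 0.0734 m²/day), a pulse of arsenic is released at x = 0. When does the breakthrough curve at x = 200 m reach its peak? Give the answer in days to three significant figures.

1650 days

For the 1D instantaneous-source solution, setting ∂C/∂t = 0 at fixed x gives v²t² + 2Dt − x² = 0, so t = (√(D² + v²x²) − D)/v².
√(D² + v²x²) = √(0.0734² + 0.121² × 200²) = 24.20; v² = 0.014641.
t = (24.20 − 0.0734)/0.014641 = 1650 days (vs. the pure-advection estimate x/v = 1650 d).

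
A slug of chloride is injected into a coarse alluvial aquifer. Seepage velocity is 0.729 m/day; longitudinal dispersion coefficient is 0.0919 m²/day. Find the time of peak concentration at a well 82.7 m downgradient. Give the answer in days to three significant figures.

For the 1D instantaneous-source solution, setting ∂C/∂t = 0 at fixed x gives v²t² + 2Dt − x² = 0, so t = (√(D² + v²x²) − D)/v².
√(D² + v²x²) = √(0.0919² + 0.729² × 82.7²) = 60.29; v² = 0.531441.
t = (60.29 − 0.0919)/0.531441 = 113 days (vs. the pure-advection estimate x/v = 113 d).

113 days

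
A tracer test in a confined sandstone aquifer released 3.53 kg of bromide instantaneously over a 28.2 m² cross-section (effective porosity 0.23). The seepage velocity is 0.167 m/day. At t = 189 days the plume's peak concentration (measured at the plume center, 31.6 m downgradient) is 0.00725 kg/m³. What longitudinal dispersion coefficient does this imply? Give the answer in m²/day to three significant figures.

At the plume center C_max = M/(n_e·A·√(4πDt)), so D = M²/(4πt·(n_e·A·C_max)²).
n_e·A·C_max = 0.23 × 28.2 × 0.00725 = 0.04702 kg/m.
D = 3.53²/(4π × 189 × 0.04702²) = 2.37 m²/day.

2.37 m²/day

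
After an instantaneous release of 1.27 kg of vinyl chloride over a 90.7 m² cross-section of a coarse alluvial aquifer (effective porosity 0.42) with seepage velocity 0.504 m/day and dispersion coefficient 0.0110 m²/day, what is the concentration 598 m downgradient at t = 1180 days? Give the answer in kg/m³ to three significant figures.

For an instantaneous plane source, C(x,t) = M/(n_e·A·√(4πDt)) · exp(−(x−vt)²/(4Dt)), with n_e·A the pore (flow) area.
Plume center vt = 0.504 × 1180 = 594.72 m, so the well at 598 m is 3.28 m downgradient of the peak.
√(4πDt) = 12.77 m, giving peak height M/(n_e·A·√(4πDt)) = 1.27/(0.42 × 90.7 × 12.77) = 0.002611 kg/m³.
(x−vt)²/(4Dt) = (3.28)²/(4 × 0.0110 × 1180) = 0.2072; exp(−0.2072) = 0.8129.
C = 0.002611 × 0.8129 = 0.00212 kg/m³.

0.00212 kg/m³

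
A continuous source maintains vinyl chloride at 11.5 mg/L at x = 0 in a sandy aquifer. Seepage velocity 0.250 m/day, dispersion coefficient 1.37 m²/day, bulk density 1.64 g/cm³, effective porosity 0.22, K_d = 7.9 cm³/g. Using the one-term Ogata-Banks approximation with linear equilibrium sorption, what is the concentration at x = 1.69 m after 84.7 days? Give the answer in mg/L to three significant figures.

2.86 mg/L

Retardation factor R = 1 + ρ_b·K_d/n = 1 + 1.64 × 7.9/0.22 = 59.89.
Sorption retards both mechanisms: v_R = v/R = 0.004174 m/day, D_R = D/R = 0.02288 m²/day.
v_R·t = 0.004174 × 84.7 = 0.3535378 m; 2√(D_R t) = 2.784 m; argument = (1.69 − 0.3535378)/2.784 = 0.4801.
C = C₀ × ½·erfc(0.4801) = 11.5 × 0.2486 = 2.86 mg/L.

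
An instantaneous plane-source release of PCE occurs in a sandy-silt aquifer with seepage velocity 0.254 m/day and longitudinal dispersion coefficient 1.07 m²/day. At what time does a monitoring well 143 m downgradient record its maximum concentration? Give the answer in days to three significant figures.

For the 1D instantaneous-source solution, setting ∂C/∂t = 0 at fixed x gives v²t² + 2Dt − x² = 0, so t = (√(D² + v²x²) − D)/v².
√(D² + v²x²) = √(1.07² + 0.254² × 143²) = 36.34; v² = 0.064516.
t = (36.34 − 1.07)/0.064516 = 547 days (vs. the pure-advection estimate x/v = 563 d).

547 days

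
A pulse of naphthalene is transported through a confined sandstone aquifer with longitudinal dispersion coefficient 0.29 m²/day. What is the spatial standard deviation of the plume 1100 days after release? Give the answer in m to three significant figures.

25.3 m

Dispersive spreading gives a Gaussian with σ² = 2Dt; advection only shifts the center.
σ = √(2 × 0.29 × 1100) = 25.3 m.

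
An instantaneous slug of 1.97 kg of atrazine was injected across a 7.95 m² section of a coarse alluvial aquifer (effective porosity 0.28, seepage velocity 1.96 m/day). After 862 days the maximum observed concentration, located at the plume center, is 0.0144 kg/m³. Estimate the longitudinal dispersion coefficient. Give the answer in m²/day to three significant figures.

At the plume center C_max = M/(n_e·A·√(4πDt)), so D = M²/(4πt·(n_e·A·C_max)²).
n_e·A·C_max = 0.28 × 7.95 × 0.0144 = 0.03205 kg/m.
D = 1.97²/(4π × 862 × 0.03205²) = 0.349 m²/day.

0.349 m²/day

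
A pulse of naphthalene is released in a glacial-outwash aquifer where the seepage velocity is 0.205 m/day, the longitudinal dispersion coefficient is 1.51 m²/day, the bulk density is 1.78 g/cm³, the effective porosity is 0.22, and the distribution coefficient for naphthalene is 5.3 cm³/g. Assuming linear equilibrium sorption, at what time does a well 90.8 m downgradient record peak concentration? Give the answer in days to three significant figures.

Retardation factor R = 1 + ρ_b·K_d/n = 1 + 1.78 × 5.3/0.22 = 43.88.
Sorption retards both mechanisms: v_R = v/R = 0.004672 m/day, D_R = D/R = 0.03441 m²/day.
Peak time from v_R²t² + 2D_R t − x² = 0: t = (√(D_R² + v_R²x²) − D_R)/v_R².
√(D_R² + v_R²x²) = √(0.03441² + 0.004672² × 90.8²) = 0.4256; v_R² = 2.183e-05.
t = (0.4256 − 0.03441)/2.183e-05 = 17900 days.

17900 days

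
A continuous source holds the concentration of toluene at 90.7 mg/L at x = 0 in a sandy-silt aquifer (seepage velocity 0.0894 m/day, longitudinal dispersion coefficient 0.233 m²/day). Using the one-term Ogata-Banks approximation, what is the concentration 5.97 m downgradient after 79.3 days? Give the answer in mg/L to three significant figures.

52.0 mg/L

For a continuous step input, C/C₀ ≈ ½·erfc((x−vt)/(2√(Dt))).
vt = 0.0894 × 79.3 = 7.08942 m and 2√(Dt) = 2√(0.233 × 79.3) = 8.597 m.
Argument (x−vt)/(2√(Dt)) = (5.97 − 7.08942)/8.597 = -0.1302; ½·erfc(-0.1302) = 0.5730.
C = 90.7 × 0.5730 = 52.0 mg/L.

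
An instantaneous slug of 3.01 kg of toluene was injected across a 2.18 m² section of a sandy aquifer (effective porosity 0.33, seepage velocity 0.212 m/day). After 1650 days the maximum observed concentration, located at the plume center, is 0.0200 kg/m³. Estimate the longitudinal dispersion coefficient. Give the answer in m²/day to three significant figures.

2.11 m²/day

At the plume center C_max = M/(n_e·A·√(4πDt)), so D = M²/(4πt·(n_e·A·C_max)²).
n_e·A·C_max = 0.33 × 2.18 × 0.0200 = 0.01439 kg/m.
D = 3.01²/(4π × 1650 × 0.01439²) = 2.11 m²/day.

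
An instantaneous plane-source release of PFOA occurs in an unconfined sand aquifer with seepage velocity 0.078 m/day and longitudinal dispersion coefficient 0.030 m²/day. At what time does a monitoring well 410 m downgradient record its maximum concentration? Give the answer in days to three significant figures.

For the 1D instantaneous-source solution, setting ∂C/∂t = 0 at fixed x gives v²t² + 2Dt − x² = 0, so t = (√(D² + v²x²) − D)/v².
√(D² + v²x²) = √(0.030² + 0.078² × 410²) = 31.98; v² = 0.006084.
t = (31.98 − 0.030)/0.006084 = 5250 days (vs. the pure-advection estimate x/v = 5260 d).

5250 days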